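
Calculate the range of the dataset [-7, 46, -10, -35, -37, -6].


Maximum value: 46
Minimum value: -37
Range = 46 - (-37) = 83
Final answer: 83


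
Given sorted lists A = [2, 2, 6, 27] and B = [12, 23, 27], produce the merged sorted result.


List A: [2, 2, 6, 27]
List B: [12, 23, 27]
Repeatedly compare the front elements and take the smaller:
  2 vs 12 -> take 2
  2 vs 12 -> take 2
  6 vs 12 -> take 6
  27 vs 12 -> take 12
  27 vs 23 -> take 23
  27 vs 27 -> take 27
  A is exhausted; append the rest of B: [27]
Final answer: [2, 2, 6, 12, 23, 27, 27]


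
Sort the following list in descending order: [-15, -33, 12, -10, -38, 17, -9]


Original list: [-15, -33, 12, -10, -38, 17, -9]
Repeatedly take the largest remaining element:
  Remaining [-15, -33, 12, -10, -38, 17, -9] -> largest is 17
  Remaining [-15, -33, 12, -10, -38, -9] -> largest is 12
  Remaining [-15, -33, -10, -38, -9] -> largest is -9
  Remaining [-15, -33, -10, -38] -> largest is -10
  Remaining [-15, -33, -38] -> largest is -15
  Remaining [-33, -38] -> largest is -33
  Remaining [-38] -> largest is -38
Collecting the picks in order gives the descending list.
Final answer: [17, 12, -9, -10, -15, -33, -38]


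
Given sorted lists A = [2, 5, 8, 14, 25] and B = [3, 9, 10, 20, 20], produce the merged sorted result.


List A: [2, 5, 8, 14, 25]
List B: [3, 9, 10, 20, 20]
Repeatedly compare the front elements and take the smaller:
  2 vs 3 -> take 2
  5 vs 3 -> take 3
  5 vs 9 -> take 5
  8 vs 9 -> take 8
  14 vs 9 -> take 9
  14 vs 10 -> take 10
  14 vs 20 -> take 14
  25 vs 20 -> take 20
  25 vs 20 -> take 20
  B is exhausted; append the rest of A: [25]
Final answer: [2, 3, 5, 8, 9, 10, 14, 20, 20, 25]


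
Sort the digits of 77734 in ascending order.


The number 77734 has digits: 7, 7, 7, 3, 4
Sorted: 3, 4, 7, 7, 7
Joining the sorted digits gives the result.
Final answer: 34777


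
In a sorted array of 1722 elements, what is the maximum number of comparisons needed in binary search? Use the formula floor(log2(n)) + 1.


Binary search halves the search space each step.
Maximum comparisons = floor(log2(1722)) + 1
log2(1722) = 10.7499
floor(log2(1722)) = 10, so 10 + 1 = 11
Final answer: 11


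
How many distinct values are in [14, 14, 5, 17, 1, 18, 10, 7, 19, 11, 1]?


List all unique values:
Distinct values: [1, 5, 7, 10, 11, 14, 17, 18, 19]
Count = 9
Final answer: 9


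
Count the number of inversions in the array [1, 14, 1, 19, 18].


For each element, count the later elements that are smaller than it:
  1 (index 0): smaller elements after it = [] -> 0
  14 (index 1): smaller elements after it = [1] -> 1
  1 (index 2): smaller elements after it = [] -> 0
  19 (index 3): smaller elements after it = [18] -> 1
Total inversions = 0 + 1 + 0 + 1 = 2
Final answer: 2


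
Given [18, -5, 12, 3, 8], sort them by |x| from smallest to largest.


Compute absolute values:
  |18| = 18
  |-5| = 5
  |12| = 12
  |3| = 3
  |8| = 8
Absolute values in increasing order: 3 < 5 < 8 < 12 < 18
Listing the original numbers in that order gives the answer.
Final answer: [3, -5, 8, 12, 18]


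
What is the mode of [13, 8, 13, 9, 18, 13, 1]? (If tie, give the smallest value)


Count the frequency of each value:
  1 appears 1 time(s)
  8 appears 1 time(s)
  9 appears 1 time(s)
  13 appears 3 time(s)
  18 appears 1 time(s)
Maximum frequency is 3.
Only 13 reaches that frequency, so it is the mode.
Final answer: 13


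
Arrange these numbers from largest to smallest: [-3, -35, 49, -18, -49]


Original list: [-3, -35, 49, -18, -49]
Repeatedly take the largest remaining element:
  Remaining [-3, -35, 49, -18, -49] -> largest is 49
  Remaining [-3, -35, -18, -49] -> largest is -3
  Remaining [-35, -18, -49] -> largest is -18
  Remaining [-35, -49] -> largest is -35
  Remaining [-49] -> largest is -49
Collecting the picks in order gives the descending list.
Final answer: [49, -3, -18, -35, -49]


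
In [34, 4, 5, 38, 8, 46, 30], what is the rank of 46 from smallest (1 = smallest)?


Sort ascending: [4, 5, 8, 30, 34, 38, 46]
Find 46 in the sorted list.
46 is at position 7 (1-indexed).
Final answer: 7


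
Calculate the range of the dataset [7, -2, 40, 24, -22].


Maximum value: 40
Minimum value: -22
Range = 40 - (-22) = 62
Final answer: 62


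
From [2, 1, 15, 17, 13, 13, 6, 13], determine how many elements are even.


Check each element:
  2 is even
  1 is odd
  15 is odd
  17 is odd
  13 is odd
  13 is odd
  6 is even
  13 is odd
Evens: [2, 6]
Count of evens = 2
Final answer: 2


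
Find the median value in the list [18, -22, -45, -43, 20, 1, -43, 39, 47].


First, sort the list: [-45, -43, -43, -22, 1, 18, 20, 39, 47]
The list has 9 elements (odd count).
The middle index is 4 (0-based), and the element there is 1.
Final answer: 1


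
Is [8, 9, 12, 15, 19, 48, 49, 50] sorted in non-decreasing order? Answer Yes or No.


Check consecutive pairs:
  8 <= 9? True
  9 <= 12? True
  12 <= 15? True
  15 <= 19? True
  19 <= 48? True
  48 <= 49? True
  49 <= 50? True
Every consecutive pair is in order, so the list is non-decreasing.
Final answer: Yes


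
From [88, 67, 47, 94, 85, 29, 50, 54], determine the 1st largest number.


Sort descending: [94, 88, 85, 67, 54, 50, 47, 29]
The 1st element (1-indexed) is at index 0.
Value = 94
Final answer: 94


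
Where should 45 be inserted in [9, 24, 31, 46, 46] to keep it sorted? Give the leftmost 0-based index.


List is sorted: [9, 24, 31, 46, 46]
We need the leftmost position where 45 can be inserted, i.e. the first index whose element is >= 45 (or the end of the list if none is).
Binary search with low=0, high=5 (0-based indices):
  low=0, high=5, mid=2: a[2]=31 < 45, so low = 3
  low=3, high=5, mid=4: a[4]=46 >= 45, so high = 4
  low=3, high=4, mid=3: a[3]=46 >= 45, so high = 3
Now low = high = 3, so the insertion index is 3.
Final answer: 3


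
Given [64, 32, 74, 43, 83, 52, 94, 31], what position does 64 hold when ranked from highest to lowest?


Sort descending: [94, 83, 74, 64, 52, 43, 32, 31]
Find 64 in the sorted list.
64 is at position 4.
Final answer: 4


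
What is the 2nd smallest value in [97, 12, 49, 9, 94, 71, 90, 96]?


Sort ascending: [9, 12, 49, 71, 90, 94, 96, 97]
The 2nd element (1-indexed) is at index 1.
Value = 12
Final answer: 12


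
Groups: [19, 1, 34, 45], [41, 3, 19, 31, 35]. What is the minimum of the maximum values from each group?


Find max of each group:
  Group 1: [19, 1, 34, 45] -> max = 45
  Group 2: [41, 3, 19, 31, 35] -> max = 41
Maxes: [45, 41]
Minimum of maxes = 41
Final answer: 41


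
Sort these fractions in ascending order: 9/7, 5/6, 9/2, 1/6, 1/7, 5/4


Convert to decimal for comparison:
  9/7 = 1.2857
  5/6 = 0.8333
  9/2 = 4.5
  1/6 = 0.1667
  1/7 = 0.1429
  5/4 = 1.25
Decimals in increasing order: 0.1429 < 0.1667 < 0.8333 < 1.25 < 1.2857 < 4.5
Writing each back as its fraction gives the sorted order.
Final answer: 1/7, 1/6, 5/6, 5/4, 9/7, 9/2


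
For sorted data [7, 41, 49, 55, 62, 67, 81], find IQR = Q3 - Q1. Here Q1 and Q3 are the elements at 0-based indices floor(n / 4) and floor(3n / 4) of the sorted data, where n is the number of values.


The data has n = 7 elements.
Q1 index = floor(7 / 4) = floor(1.75) = 1; Q3 index = floor(3 * 7 / 4) = floor(5.25) = 5
Q1 = element at index 1 = 41
Q3 = element at index 5 = 67
IQR = 67 - 41 = 26
Final answer: 26


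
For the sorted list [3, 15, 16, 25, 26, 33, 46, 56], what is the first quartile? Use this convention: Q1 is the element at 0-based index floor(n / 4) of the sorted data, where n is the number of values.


The list has n = 8 elements.
Q1 index = floor(8 / 4) = floor(2) = 2
Counting from index 0 in the sorted data, the element at index 2 is 16.
Final answer: 16


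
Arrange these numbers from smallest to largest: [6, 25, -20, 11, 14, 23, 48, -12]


Original list: [6, 25, -20, 11, 14, 23, 48, -12]
Repeatedly take the smallest remaining element:
  Remaining [6, 25, -20, 11, 14, 23, 48, -12] -> smallest is -20
  Remaining [6, 25, 11, 14, 23, 48, -12] -> smallest is -12
  Remaining [6, 25, 11, 14, 23, 48] -> smallest is 6
  Remaining [25, 11, 14, 23, 48] -> smallest is 11
  Remaining [25, 14, 23, 48] -> smallest is 14
  Remaining [25, 23, 48] -> smallest is 23
  Remaining [25, 48] -> smallest is 25
  Remaining [48] -> smallest is 48
Collecting the picks in order gives the sorted list.
Final answer: [-20, -12, 6, 11, 14, 23, 25, 48]


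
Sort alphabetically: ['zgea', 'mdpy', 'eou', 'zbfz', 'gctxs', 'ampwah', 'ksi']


Compare strings character by character (the first differing letter decides):
  'ampwah' < 'eou' since 'a' < 'e' at position 1
  'eou' < 'gctxs' since 'e' < 'g' at position 1
  'gctxs' < 'ksi' since 'g' < 'k' at position 1
  'ksi' < 'mdpy' since 'k' < 'm' at position 1
  'mdpy' < 'zbfz' since 'm' < 'z' at position 1
  'zbfz' < 'zgea' since 'b' < 'g' at position 2
Chaining these comparisons gives the alphabetical order.
Final answer: ['ampwah', 'eou', 'gctxs', 'ksi', 'mdpy', 'zbfz', 'zgea']


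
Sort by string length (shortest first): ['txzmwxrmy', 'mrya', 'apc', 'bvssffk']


Compute lengths:
  'txzmwxrmy' has length 9
  'mrya' has length 4
  'apc' has length 3
  'bvssffk' has length 7
Lengths in increasing order: 3 < 4 < 7 < 9
Listing the words in that order gives the answer.
Final answer: ['apc', 'mrya', 'bvssffk', 'txzmwxrmy']


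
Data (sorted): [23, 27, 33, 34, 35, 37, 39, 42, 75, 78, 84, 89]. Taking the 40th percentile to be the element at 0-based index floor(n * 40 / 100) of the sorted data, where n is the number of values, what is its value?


The dataset has n = 12 elements.
Index = floor(12 * 40 / 100) = floor(480 / 100) = floor(4.8) = 4
Counting from index 0 in the sorted data, the element at index 4 is 35.
Final answer: 35


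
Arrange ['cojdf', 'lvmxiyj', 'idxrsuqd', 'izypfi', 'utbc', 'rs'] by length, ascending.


Compute lengths:
  'cojdf' has length 5
  'lvmxiyj' has length 7
  'idxrsuqd' has length 8
  'izypfi' has length 6
  'utbc' has length 4
  'rs' has length 2
Lengths in increasing order: 2 < 4 < 5 < 6 < 7 < 8
Listing the words in that order gives the answer.
Final answer: ['rs', 'utbc', 'cojdf', 'izypfi', 'lvmxiyj', 'idxrsuqd']


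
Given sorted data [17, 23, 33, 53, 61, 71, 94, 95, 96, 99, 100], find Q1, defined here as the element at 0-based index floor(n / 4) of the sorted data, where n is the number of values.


The list has n = 11 elements.
Q1 index = floor(11 / 4) = floor(2.75) = 2
Counting from index 0 in the sorted data, the element at index 2 is 33.
Final answer: 33


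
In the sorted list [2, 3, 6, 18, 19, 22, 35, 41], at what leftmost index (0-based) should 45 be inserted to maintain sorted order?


List is sorted: [2, 3, 6, 18, 19, 22, 35, 41]
We need the leftmost position where 45 can be inserted, i.e. the first index whose element is >= 45 (or the end of the list if none is).
Binary search with low=0, high=8 (0-based indices):
  low=0, high=8, mid=4: a[4]=19 < 45, so low = 5
  low=5, high=8, mid=6: a[6]=35 < 45, so low = 7
  low=7, high=8, mid=7: a[7]=41 < 45, so low = 8
Now low = high = 8, so the insertion index is 8.
Final answer: 8


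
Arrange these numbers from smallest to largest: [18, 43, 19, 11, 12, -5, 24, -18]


Original list: [18, 43, 19, 11, 12, -5, 24, -18]
Repeatedly take the smallest remaining element:
  Remaining [18, 43, 19, 11, 12, -5, 24, -18] -> smallest is -18
  Remaining [18, 43, 19, 11, 12, -5, 24] -> smallest is -5
  Remaining [18, 43, 19, 11, 12, 24] -> smallest is 11
  Remaining [18, 43, 19, 12, 24] -> smallest is 12
  Remaining [18, 43, 19, 24] -> smallest is 18
  Remaining [43, 19, 24] -> smallest is 19
  Remaining [43, 24] -> smallest is 24
  Remaining [43] -> smallest is 43
Collecting the picks in order gives the sorted list.
Final answer: [-18, -5, 11, 12, 18, 19, 24, 43]


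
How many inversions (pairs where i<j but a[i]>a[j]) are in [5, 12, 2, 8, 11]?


For each element, count the later elements that are smaller than it:
  5 (index 0): smaller elements after it = [2] -> 1
  12 (index 1): smaller elements after it = [2, 8, 11] -> 3
  2 (index 2): smaller elements after it = [] -> 0
  8 (index 3): smaller elements after it = [] -> 0
Total inversions = 1 + 3 + 0 + 0 = 4
Final answer: 4


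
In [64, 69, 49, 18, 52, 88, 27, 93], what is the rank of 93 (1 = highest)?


Sort descending: [93, 88, 69, 64, 52, 49, 27, 18]
Find 93 in the sorted list.
93 is at position 1.
Final answer: 1


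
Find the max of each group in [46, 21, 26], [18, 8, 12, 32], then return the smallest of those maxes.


Find max of each group:
  Group 1: [46, 21, 26] -> max = 46
  Group 2: [18, 8, 12, 32] -> max = 32
Maxes: [46, 32]
Minimum of maxes = 32
Final answer: 32


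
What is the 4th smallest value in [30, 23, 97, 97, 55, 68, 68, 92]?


Sort ascending: [23, 30, 55, 68, 68, 92, 97, 97]
The 4th element (1-indexed) is at index 3.
Value = 68
Final answer: 68


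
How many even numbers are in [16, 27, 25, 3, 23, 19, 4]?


Check each element:
  16 is even
  27 is odd
  25 is odd
  3 is odd
  23 is odd
  19 is odd
  4 is even
Evens: [16, 4]
Count of evens = 2
Final answer: 2


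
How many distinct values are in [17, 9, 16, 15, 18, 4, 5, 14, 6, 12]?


List all unique values:
Distinct values: [4, 5, 6, 9, 12, 14, 15, 16, 17, 18]
Count = 10
Final answer: 10


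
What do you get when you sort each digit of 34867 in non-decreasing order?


The number 34867 has digits: 3, 4, 8, 6, 7
Sorted: 3, 4, 6, 7, 8
Joining the sorted digits gives the result.
Final answer: 34678


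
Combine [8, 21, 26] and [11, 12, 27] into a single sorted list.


List A: [8, 21, 26]
List B: [11, 12, 27]
Repeatedly compare the front elements and take the smaller:
  8 vs 11 -> take 8
  21 vs 11 -> take 11
  21 vs 12 -> take 12
  21 vs 27 -> take 21
  26 vs 27 -> take 26
  A is exhausted; append the rest of B: [27]
Final answer: [8, 11, 12, 21, 26, 27]


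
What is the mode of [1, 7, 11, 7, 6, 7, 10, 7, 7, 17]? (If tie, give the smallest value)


Count the frequency of each value:
  1 appears 1 time(s)
  6 appears 1 time(s)
  7 appears 5 time(s)
  10 appears 1 time(s)
  11 appears 1 time(s)
  17 appears 1 time(s)
Maximum frequency is 5.
Only 7 reaches that frequency, so it is the mode.
Final answer: 7


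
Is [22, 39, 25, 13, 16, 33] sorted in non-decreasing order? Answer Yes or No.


Check consecutive pairs:
  22 <= 39? True
  39 <= 25? False
  25 <= 13? False
  13 <= 16? True
  16 <= 33? True
2 consecutive pair(s) are out of order, so the list is not sorted.
Final answer: No


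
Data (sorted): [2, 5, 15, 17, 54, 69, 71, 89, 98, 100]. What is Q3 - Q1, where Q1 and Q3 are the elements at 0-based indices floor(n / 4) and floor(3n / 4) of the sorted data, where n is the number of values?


The data has n = 10 elements.
Q1 index = floor(10 / 4) = floor(2.5) = 2; Q3 index = floor(3 * 10 / 4) = floor(7.5) = 7
Q1 = element at index 2 = 15
Q3 = element at index 7 = 89
IQR = 89 - 15 = 74
Final answer: 74


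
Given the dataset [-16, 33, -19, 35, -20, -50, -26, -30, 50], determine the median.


First, sort the list: [-50, -30, -26, -20, -19, -16, 33, 35, 50]
The list has 9 elements (odd count).
The middle index is 4 (0-based), and the element there is -19.
Final answer: -19


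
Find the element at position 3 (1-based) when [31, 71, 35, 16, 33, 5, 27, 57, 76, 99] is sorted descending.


Sort descending: [99, 76, 71, 57, 35, 33, 31, 27, 16, 5]
The 3rd element (1-indexed) is at index 2.
Value = 71
Final answer: 71


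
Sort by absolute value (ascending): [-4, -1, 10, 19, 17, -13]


Compute absolute values:
  |-4| = 4
  |-1| = 1
  |10| = 10
  |19| = 19
  |17| = 17
  |-13| = 13
Absolute values in increasing order: 1 < 4 < 10 < 13 < 17 < 19
Listing the original numbers in that order gives the answer.
Final answer: [-1, -4, 10, -13, 17, 19]


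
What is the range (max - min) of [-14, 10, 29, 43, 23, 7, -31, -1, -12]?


Maximum value: 43
Minimum value: -31
Range = 43 - (-31) = 74
Final answer: 74


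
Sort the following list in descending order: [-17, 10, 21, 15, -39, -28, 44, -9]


Original list: [-17, 10, 21, 15, -39, -28, 44, -9]
Repeatedly take the largest remaining element:
  Remaining [-17, 10, 21, 15, -39, -28, 44, -9] -> largest is 44
  Remaining [-17, 10, 21, 15, -39, -28, -9] -> largest is 21
  Remaining [-17, 10, 15, -39, -28, -9] -> largest is 15
  Remaining [-17, 10, -39, -28, -9] -> largest is 10
  Remaining [-17, -39, -28, -9] -> largest is -9
  Remaining [-17, -39, -28] -> largest is -17
  Remaining [-39, -28] -> largest is -28
  Remaining [-39] -> largest is -39
Collecting the picks in order gives the descending list.
Final answer: [44, 21, 15, 10, -9, -17, -28, -39]


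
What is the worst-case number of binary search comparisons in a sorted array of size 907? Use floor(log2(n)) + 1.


Binary search halves the search space each step.
Maximum comparisons = floor(log2(907)) + 1
log2(907) = 9.825
floor(log2(907)) = 9, so 9 + 1 = 10
Final answer: 10


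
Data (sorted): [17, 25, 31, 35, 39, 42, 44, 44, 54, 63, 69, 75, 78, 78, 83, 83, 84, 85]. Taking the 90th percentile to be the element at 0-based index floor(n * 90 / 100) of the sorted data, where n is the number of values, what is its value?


The dataset has n = 18 elements.
Index = floor(18 * 90 / 100) = floor(1620 / 100) = floor(16.2) = 16
Counting from index 0 in the sorted data, the element at index 16 is 84.
Final answer: 84


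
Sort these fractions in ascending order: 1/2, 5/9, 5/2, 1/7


Convert to decimal for comparison:
  1/2 = 0.5
  5/9 = 0.5556
  5/2 = 2.5
  1/7 = 0.1429
Decimals in increasing order: 0.1429 < 0.5 < 0.5556 < 2.5
Writing each back as its fraction gives the sorted order.
Final answer: 1/7, 1/2, 5/9, 5/2


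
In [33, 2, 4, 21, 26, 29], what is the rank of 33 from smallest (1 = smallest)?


Sort ascending: [2, 4, 21, 26, 29, 33]
Find 33 in the sorted list.
33 is at position 6 (1-indexed).
Final answer: 6


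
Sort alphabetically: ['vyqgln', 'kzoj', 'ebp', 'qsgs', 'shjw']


Compare strings character by character (the first differing letter decides):
  'ebp' < 'kzoj' since 'e' < 'k' at position 1
  'kzoj' < 'qsgs' since 'k' < 'q' at position 1
  'qsgs' < 'shjw' since 'q' < 's' at position 1
  'shjw' < 'vyqgln' since 's' < 'v' at position 1
Chaining these comparisons gives the alphabetical order.
Final answer: ['ebp', 'kzoj', 'qsgs', 'shjw', 'vyqgln']


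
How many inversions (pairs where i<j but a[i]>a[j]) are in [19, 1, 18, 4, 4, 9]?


For each element, count the later elements that are smaller than it:
  19 (index 0): smaller elements after it = [1, 18, 4, 4, 9] -> 5
  1 (index 1): smaller elements after it = [] -> 0
  18 (index 2): smaller elements after it = [4, 4, 9] -> 3
  4 (index 3): smaller elements after it = [] -> 0
  4 (index 4): smaller elements after it = [] -> 0
Total inversions = 5 + 0 + 3 + 0 + 0 = 8
Final answer: 8


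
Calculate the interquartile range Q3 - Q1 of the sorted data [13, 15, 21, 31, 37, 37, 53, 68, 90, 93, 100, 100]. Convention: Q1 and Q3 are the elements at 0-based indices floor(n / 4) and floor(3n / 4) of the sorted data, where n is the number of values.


The data has n = 12 elements.
Q1 index = floor(12 / 4) = floor(3) = 3; Q3 index = floor(3 * 12 / 4) = floor(9) = 9
Q1 = element at index 3 = 31
Q3 = element at index 9 = 93
IQR = 93 - 31 = 62
Final answer: 62


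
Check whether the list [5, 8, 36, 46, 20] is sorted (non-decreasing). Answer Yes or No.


Check consecutive pairs:
  5 <= 8? True
  8 <= 36? True
  36 <= 46? True
  46 <= 20? False
1 consecutive pair(s) are out of order, so the list is not sorted.
Final answer: No


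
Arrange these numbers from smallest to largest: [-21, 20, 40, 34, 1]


Original list: [-21, 20, 40, 34, 1]
Repeatedly take the smallest remaining element:
  Remaining [-21, 20, 40, 34, 1] -> smallest is -21
  Remaining [20, 40, 34, 1] -> smallest is 1
  Remaining [20, 40, 34] -> smallest is 20
  Remaining [40, 34] -> smallest is 34
  Remaining [40] -> smallest is 40
Collecting the picks in order gives the sorted list.
Final answer: [-21, 1, 20, 34, 40]


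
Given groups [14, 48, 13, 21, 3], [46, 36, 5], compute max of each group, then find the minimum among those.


Find max of each group:
  Group 1: [14, 48, 13, 21, 3] -> max = 48
  Group 2: [46, 36, 5] -> max = 46
Maxes: [48, 46]
Minimum of maxes = 46
Final answer: 46


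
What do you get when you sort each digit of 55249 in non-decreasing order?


The number 55249 has digits: 5, 5, 2, 4, 9
Sorted: 2, 4, 5, 5, 9
Joining the sorted digits gives the result.
Final answer: 24559


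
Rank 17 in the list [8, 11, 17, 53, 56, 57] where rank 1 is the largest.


Sort descending: [57, 56, 53, 17, 11, 8]
Find 17 in the sorted list.
17 is at position 4.
Final answer: 4


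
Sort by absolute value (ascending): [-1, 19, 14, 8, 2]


Compute absolute values:
  |-1| = 1
  |19| = 19
  |14| = 14
  |8| = 8
  |2| = 2
Absolute values in increasing order: 1 < 2 < 8 < 14 < 19
Listing the original numbers in that order gives the answer.
Final answer: [-1, 2, 8, 14, 19]


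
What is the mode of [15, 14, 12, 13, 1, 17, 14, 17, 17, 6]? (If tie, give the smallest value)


Count the frequency of each value:
  1 appears 1 time(s)
  6 appears 1 time(s)
  12 appears 1 time(s)
  13 appears 1 time(s)
  14 appears 2 time(s)
  15 appears 1 time(s)
  17 appears 3 time(s)
Maximum frequency is 3.
Only 17 reaches that frequency, so it is the mode.
Final answer: 17


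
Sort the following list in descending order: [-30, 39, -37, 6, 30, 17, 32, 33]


Original list: [-30, 39, -37, 6, 30, 17, 32, 33]
Repeatedly take the largest remaining element:
  Remaining [-30, 39, -37, 6, 30, 17, 32, 33] -> largest is 39
  Remaining [-30, -37, 6, 30, 17, 32, 33] -> largest is 33
  Remaining [-30, -37, 6, 30, 17, 32] -> largest is 32
  Remaining [-30, -37, 6, 30, 17] -> largest is 30
  Remaining [-30, -37, 6, 17] -> largest is 17
  Remaining [-30, -37, 6] -> largest is 6
  Remaining [-30, -37] -> largest is -30
  Remaining [-37] -> largest is -37
Collecting the picks in order gives the descending list.
Final answer: [39, 33, 32, 30, 17, 6, -30, -37]


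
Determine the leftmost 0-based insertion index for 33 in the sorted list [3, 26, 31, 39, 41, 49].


List is sorted: [3, 26, 31, 39, 41, 49]
We need the leftmost position where 33 can be inserted, i.e. the first index whose element is >= 33 (or the end of the list if none is).
Binary search with low=0, high=6 (0-based indices):
  low=0, high=6, mid=3: a[3]=39 >= 33, so high = 3
  low=0, high=3, mid=1: a[1]=26 < 33, so low = 2
  low=2, high=3, mid=2: a[2]=31 < 33, so low = 3
Now low = high = 3, so the insertion index is 3.
Final answer: 3


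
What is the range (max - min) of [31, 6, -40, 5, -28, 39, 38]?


Maximum value: 39
Minimum value: -40
Range = 39 - (-40) = 79
Final answer: 79


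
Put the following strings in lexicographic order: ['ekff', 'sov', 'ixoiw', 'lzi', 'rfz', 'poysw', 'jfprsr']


Compare strings character by character (the first differing letter decides):
  'ekff' < 'ixoiw' since 'e' < 'i' at position 1
  'ixoiw' < 'jfprsr' since 'i' < 'j' at position 1
  'jfprsr' < 'lzi' since 'j' < 'l' at position 1
  'lzi' < 'poysw' since 'l' < 'p' at position 1
  'poysw' < 'rfz' since 'p' < 'r' at position 1
  'rfz' < 'sov' since 'r' < 's' at position 1
Chaining these comparisons gives the alphabetical order.
Final answer: ['ekff', 'ixoiw', 'jfprsr', 'lzi', 'poysw', 'rfz', 'sov']


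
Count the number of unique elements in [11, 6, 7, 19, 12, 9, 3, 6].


List all unique values:
Distinct values: [3, 6, 7, 9, 11, 12, 19]
Count = 7
Final answer: 7


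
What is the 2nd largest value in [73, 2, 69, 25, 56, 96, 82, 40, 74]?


Sort descending: [96, 82, 74, 73, 69, 56, 40, 25, 2]
The 2nd element (1-indexed) is at index 1.
Value = 82
Final answer: 82


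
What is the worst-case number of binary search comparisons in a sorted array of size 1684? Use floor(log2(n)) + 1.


Binary search halves the search space each step.
Maximum comparisons = floor(log2(1684)) + 1
log2(1684) = 10.7177
floor(log2(1684)) = 10, so 10 + 1 = 11
Final answer: 11


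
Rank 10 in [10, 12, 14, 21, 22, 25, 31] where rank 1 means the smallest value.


Sort ascending: [10, 12, 14, 21, 22, 25, 31]
Find 10 in the sorted list.
10 is at position 1 (1-indexed).
Final answer: 1


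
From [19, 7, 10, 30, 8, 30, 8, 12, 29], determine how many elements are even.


Check each element:
  19 is odd
  7 is odd
  10 is even
  30 is even
  8 is even
  30 is even
  8 is even
  12 is even
  29 is odd
Evens: [10, 30, 8, 30, 8, 12]
Count of evens = 6
Final answer: 6


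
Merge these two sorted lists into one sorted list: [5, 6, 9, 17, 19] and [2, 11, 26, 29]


List A: [5, 6, 9, 17, 19]
List B: [2, 11, 26, 29]
Repeatedly compare the front elements and take the smaller:
  5 vs 2 -> take 2
  5 vs 11 -> take 5
  6 vs 11 -> take 6
  9 vs 11 -> take 9
  17 vs 11 -> take 11
  17 vs 26 -> take 17
  19 vs 26 -> take 19
  A is exhausted; append the rest of B: [26, 29]
Final answer: [2, 5, 6, 9, 11, 17, 19, 26, 29]


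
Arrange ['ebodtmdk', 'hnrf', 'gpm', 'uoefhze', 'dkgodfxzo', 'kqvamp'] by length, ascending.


Compute lengths:
  'ebodtmdk' has length 8
  'hnrf' has length 4
  'gpm' has length 3
  'uoefhze' has length 7
  'dkgodfxzo' has length 9
  'kqvamp' has length 6
Lengths in increasing order: 3 < 4 < 6 < 7 < 8 < 9
Listing the words in that order gives the answer.
Final answer: ['gpm', 'hnrf', 'kqvamp', 'uoefhze', 'ebodtmdk', 'dkgodfxzo']


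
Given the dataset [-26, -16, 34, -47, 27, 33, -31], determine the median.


First, sort the list: [-47, -31, -26, -16, 27, 33, 34]
The list has 7 elements (odd count).
The middle index is 3 (0-based), and the element there is -16.
Final answer: -16


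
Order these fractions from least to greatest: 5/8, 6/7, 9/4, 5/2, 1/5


Convert to decimal for comparison:
  5/8 = 0.625
  6/7 = 0.8571
  9/4 = 2.25
  5/2 = 2.5
  1/5 = 0.2
Decimals in increasing order: 0.2 < 0.625 < 0.8571 < 2.25 < 2.5
Writing each back as its fraction gives the sorted order.
Final answer: 1/5, 5/8, 6/7, 9/4, 5/2


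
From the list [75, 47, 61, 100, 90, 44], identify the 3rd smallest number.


Sort ascending: [44, 47, 61, 75, 90, 100]
The 3rd element (1-indexed) is at index 2.
Value = 61
Final answer: 61


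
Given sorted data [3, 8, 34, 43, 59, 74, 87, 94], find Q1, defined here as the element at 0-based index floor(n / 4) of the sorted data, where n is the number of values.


The list has n = 8 elements.
Q1 index = floor(8 / 4) = floor(2) = 2
Counting from index 0 in the sorted data, the element at index 2 is 34.
Final answer: 34


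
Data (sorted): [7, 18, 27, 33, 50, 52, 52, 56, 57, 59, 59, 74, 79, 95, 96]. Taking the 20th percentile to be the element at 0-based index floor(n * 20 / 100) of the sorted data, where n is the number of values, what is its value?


The dataset has n = 15 elements.
Index = floor(15 * 20 / 100) = floor(300 / 100) = floor(3) = 3
Counting from index 0 in the sorted data, the element at index 3 is 33.
Final answer: 33


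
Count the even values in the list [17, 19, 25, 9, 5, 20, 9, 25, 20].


Check each element:
  17 is odd
  19 is odd
  25 is odd
  9 is odd
  5 is odd
  20 is even
  9 is odd
  25 is odd
  20 is even
Evens: [20, 20]
Count of evens = 2
Final answer: 2


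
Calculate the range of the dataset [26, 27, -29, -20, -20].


Maximum value: 27
Minimum value: -29
Range = 27 - (-29) = 56
Final answer: 56


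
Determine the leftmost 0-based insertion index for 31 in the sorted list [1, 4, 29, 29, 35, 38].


List is sorted: [1, 4, 29, 29, 35, 38]
We need the leftmost position where 31 can be inserted, i.e. the first index whose element is >= 31 (or the end of the list if none is).
Binary search with low=0, high=6 (0-based indices):
  low=0, high=6, mid=3: a[3]=29 < 31, so low = 4
  low=4, high=6, mid=5: a[5]=38 >= 31, so high = 5
  low=4, high=5, mid=4: a[4]=35 >= 31, so high = 4
Now low = high = 4, so the insertion index is 4.
Final answer: 4


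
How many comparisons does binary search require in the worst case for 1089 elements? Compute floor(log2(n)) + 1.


Binary search halves the search space each step.
Maximum comparisons = floor(log2(1089)) + 1
log2(1089) = 10.0888
floor(log2(1089)) = 10, so 10 + 1 = 11
Final answer: 11


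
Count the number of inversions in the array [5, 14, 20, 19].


For each element, count the later elements that are smaller than it:
  5 (index 0): smaller elements after it = [] -> 0
  14 (index 1): smaller elements after it = [] -> 0
  20 (index 2): smaller elements after it = [19] -> 1
Total inversions = 0 + 0 + 1 = 1
Final answer: 1


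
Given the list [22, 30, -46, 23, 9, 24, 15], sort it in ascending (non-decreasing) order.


Original list: [22, 30, -46, 23, 9, 24, 15]
Repeatedly take the smallest remaining element:
  Remaining [22, 30, -46, 23, 9, 24, 15] -> smallest is -46
  Remaining [22, 30, 23, 9, 24, 15] -> smallest is 9
  Remaining [22, 30, 23, 24, 15] -> smallest is 15
  Remaining [22, 30, 23, 24] -> smallest is 22
  Remaining [30, 23, 24] -> smallest is 23
  Remaining [30, 24] -> smallest is 24
  Remaining [30] -> smallest is 30
Collecting the picks in order gives the sorted list.
Final answer: [-46, 9, 15, 22, 23, 24, 30]


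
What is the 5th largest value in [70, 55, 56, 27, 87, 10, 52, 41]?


Sort descending: [87, 70, 56, 55, 52, 41, 27, 10]
The 5th element (1-indexed) is at index 4.
Value = 52
Final answer: 52


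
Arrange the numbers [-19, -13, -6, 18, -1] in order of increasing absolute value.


Compute absolute values:
  |-19| = 19
  |-13| = 13
  |-6| = 6
  |18| = 18
  |-1| = 1
Absolute values in increasing order: 1 < 6 < 13 < 18 < 19
Listing the original numbers in that order gives the answer.
Final answer: [-1, -6, -13, 18, -19]


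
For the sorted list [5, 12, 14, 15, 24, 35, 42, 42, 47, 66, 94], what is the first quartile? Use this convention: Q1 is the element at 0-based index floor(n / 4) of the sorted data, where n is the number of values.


The list has n = 11 elements.
Q1 index = floor(11 / 4) = floor(2.75) = 2
Counting from index 0 in the sorted data, the element at index 2 is 14.
Final answer: 14


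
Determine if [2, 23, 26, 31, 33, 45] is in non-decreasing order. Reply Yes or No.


Check consecutive pairs:
  2 <= 23? True
  23 <= 26? True
  26 <= 31? True
  31 <= 33? True
  33 <= 45? True
Every consecutive pair is in order, so the list is non-decreasing.
Final answer: Yes


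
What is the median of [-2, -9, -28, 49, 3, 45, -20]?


First, sort the list: [-28, -20, -9, -2, 3, 45, 49]
The list has 7 elements (odd count).
The middle index is 3 (0-based), and the element there is -2.
Final answer: -2


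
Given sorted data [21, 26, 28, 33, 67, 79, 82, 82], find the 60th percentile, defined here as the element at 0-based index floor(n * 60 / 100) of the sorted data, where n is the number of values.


The dataset has n = 8 elements.
Index = floor(8 * 60 / 100) = floor(480 / 100) = floor(4.8) = 4
Counting from index 0 in the sorted data, the element at index 4 is 67.
Final answer: 67


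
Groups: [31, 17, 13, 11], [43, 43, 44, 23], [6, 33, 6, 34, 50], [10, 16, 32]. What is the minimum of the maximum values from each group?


Find max of each group:
  Group 1: [31, 17, 13, 11] -> max = 31
  Group 2: [43, 43, 44, 23] -> max = 44
  Group 3: [6, 33, 6, 34, 50] -> max = 50
  Group 4: [10, 16, 32] -> max = 32
Maxes: [31, 44, 50, 32]
Minimum of maxes = 31
Final answer: 31


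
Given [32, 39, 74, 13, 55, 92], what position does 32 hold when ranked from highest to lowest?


Sort descending: [92, 74, 55, 39, 32, 13]
Find 32 in the sorted list.
32 is at position 5.
Final answer: 5


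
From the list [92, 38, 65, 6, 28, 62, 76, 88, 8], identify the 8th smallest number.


Sort ascending: [6, 8, 28, 38, 62, 65, 76, 88, 92]
The 8th element (1-indexed) is at index 7.
Value = 88
Final answer: 88


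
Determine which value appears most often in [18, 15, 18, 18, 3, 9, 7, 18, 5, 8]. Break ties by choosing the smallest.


Count the frequency of each value:
  3 appears 1 time(s)
  5 appears 1 time(s)
  7 appears 1 time(s)
  8 appears 1 time(s)
  9 appears 1 time(s)
  15 appears 1 time(s)
  18 appears 4 time(s)
Maximum frequency is 4.
Only 18 reaches that frequency, so it is the mode.
Final answer: 18


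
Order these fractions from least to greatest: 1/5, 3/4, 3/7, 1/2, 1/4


Convert to decimal for comparison:
  1/5 = 0.2
  3/4 = 0.75
  3/7 = 0.4286
  1/2 = 0.5
  1/4 = 0.25
Decimals in increasing order: 0.2 < 0.25 < 0.4286 < 0.5 < 0.75
Writing each back as its fraction gives the sorted order.
Final answer: 1/5, 1/4, 3/7, 1/2, 3/4


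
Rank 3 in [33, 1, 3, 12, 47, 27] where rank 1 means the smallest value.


Sort ascending: [1, 3, 12, 27, 33, 47]
Find 3 in the sorted list.
3 is at position 2 (1-indexed).
Final answer: 2


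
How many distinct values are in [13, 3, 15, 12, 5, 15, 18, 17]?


List all unique values:
Distinct values: [3, 5, 12, 13, 15, 17, 18]
Count = 7
Final answer: 7


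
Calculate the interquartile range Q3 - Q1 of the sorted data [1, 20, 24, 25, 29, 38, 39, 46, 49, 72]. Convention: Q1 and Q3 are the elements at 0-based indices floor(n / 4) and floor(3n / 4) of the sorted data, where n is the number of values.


The data has n = 10 elements.
Q1 index = floor(10 / 4) = floor(2.5) = 2; Q3 index = floor(3 * 10 / 4) = floor(7.5) = 7
Q1 = element at index 2 = 24
Q3 = element at index 7 = 46
IQR = 46 - 24 = 22
Final answer: 22


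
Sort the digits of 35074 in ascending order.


The number 35074 has digits: 3, 5, 0, 7, 4
Sorted: 0, 3, 4, 5, 7
Joining the sorted digits gives the result.
Final answer: 03457


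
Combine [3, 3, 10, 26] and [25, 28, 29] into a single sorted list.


List A: [3, 3, 10, 26]
List B: [25, 28, 29]
Repeatedly compare the front elements and take the smaller:
  3 vs 25 -> take 3
  3 vs 25 -> take 3
  10 vs 25 -> take 10
  26 vs 25 -> take 25
  26 vs 28 -> take 26
  A is exhausted; append the rest of B: [28, 29]
Final answer: [3, 3, 10, 25, 26, 28, 29]


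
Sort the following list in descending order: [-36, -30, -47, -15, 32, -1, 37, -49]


Original list: [-36, -30, -47, -15, 32, -1, 37, -49]
Repeatedly take the largest remaining element:
  Remaining [-36, -30, -47, -15, 32, -1, 37, -49] -> largest is 37
  Remaining [-36, -30, -47, -15, 32, -1, -49] -> largest is 32
  Remaining [-36, -30, -47, -15, -1, -49] -> largest is -1
  Remaining [-36, -30, -47, -15, -49] -> largest is -15
  Remaining [-36, -30, -47, -49] -> largest is -30
  Remaining [-36, -47, -49] -> largest is -36
  Remaining [-47, -49] -> largest is -47
  Remaining [-49] -> largest is -49
Collecting the picks in order gives the descending list.
Final answer: [37, 32, -1, -15, -30, -36, -47, -49]


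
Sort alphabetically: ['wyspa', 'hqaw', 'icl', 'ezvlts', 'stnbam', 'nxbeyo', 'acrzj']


Compare strings character by character (the first differing letter decides):
  'acrzj' < 'ezvlts' since 'a' < 'e' at position 1
  'ezvlts' < 'hqaw' since 'e' < 'h' at position 1
  'hqaw' < 'icl' since 'h' < 'i' at position 1
  'icl' < 'nxbeyo' since 'i' < 'n' at position 1
  'nxbeyo' < 'stnbam' since 'n' < 's' at position 1
  'stnbam' < 'wyspa' since 's' < 'w' at position 1
Chaining these comparisons gives the alphabetical order.
Final answer: ['acrzj', 'ezvlts', 'hqaw', 'icl', 'nxbeyo', 'stnbam', 'wyspa']


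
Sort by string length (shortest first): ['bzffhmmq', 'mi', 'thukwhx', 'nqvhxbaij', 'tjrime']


Compute lengths:
  'bzffhmmq' has length 8
  'mi' has length 2
  'thukwhx' has length 7
  'nqvhxbaij' has length 9
  'tjrime' has length 6
Lengths in increasing order: 2 < 6 < 7 < 8 < 9
Listing the words in that order gives the answer.
Final answer: ['mi', 'tjrime', 'thukwhx', 'bzffhmmq', 'nqvhxbaij']


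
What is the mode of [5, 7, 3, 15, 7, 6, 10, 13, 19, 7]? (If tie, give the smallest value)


Count the frequency of each value:
  3 appears 1 time(s)
  5 appears 1 time(s)
  6 appears 1 time(s)
  7 appears 3 time(s)
  10 appears 1 time(s)
  13 appears 1 time(s)
  15 appears 1 time(s)
  19 appears 1 time(s)
Maximum frequency is 3.
Only 7 reaches that frequency, so it is the mode.
Final answer: 7


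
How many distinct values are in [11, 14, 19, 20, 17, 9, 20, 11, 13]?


List all unique values:
Distinct values: [9, 11, 13, 14, 17, 19, 20]
Count = 7
Final answer: 7


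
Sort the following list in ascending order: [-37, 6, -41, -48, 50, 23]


Original list: [-37, 6, -41, -48, 50, 23]
Repeatedly take the smallest remaining element:
  Remaining [-37, 6, -41, -48, 50, 23] -> smallest is -48
  Remaining [-37, 6, -41, 50, 23] -> smallest is -41
  Remaining [-37, 6, 50, 23] -> smallest is -37
  Remaining [6, 50, 23] -> smallest is 6
  Remaining [50, 23] -> smallest is 23
  Remaining [50] -> smallest is 50
Collecting the picks in order gives the sorted list.
Final answer: [-48, -41, -37, 6, 23, 50]


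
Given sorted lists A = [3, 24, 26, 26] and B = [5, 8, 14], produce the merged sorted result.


List A: [3, 24, 26, 26]
List B: [5, 8, 14]
Repeatedly compare the front elements and take the smaller:
  3 vs 5 -> take 3
  24 vs 5 -> take 5
  24 vs 8 -> take 8
  24 vs 14 -> take 14
  B is exhausted; append the rest of A: [24, 26, 26]
Final answer: [3, 5, 8, 14, 24, 26, 26]


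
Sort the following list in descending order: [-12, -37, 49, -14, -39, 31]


Original list: [-12, -37, 49, -14, -39, 31]
Repeatedly take the largest remaining element:
  Remaining [-12, -37, 49, -14, -39, 31] -> largest is 49
  Remaining [-12, -37, -14, -39, 31] -> largest is 31
  Remaining [-12, -37, -14, -39] -> largest is -12
  Remaining [-37, -14, -39] -> largest is -14
  Remaining [-37, -39] -> largest is -37
  Remaining [-39] -> largest is -39
Collecting the picks in order gives the descending list.
Final answer: [49, 31, -12, -14, -37, -39]


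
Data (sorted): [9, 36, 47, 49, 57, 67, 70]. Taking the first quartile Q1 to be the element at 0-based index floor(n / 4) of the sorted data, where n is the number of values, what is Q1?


The list has n = 7 elements.
Q1 index = floor(7 / 4) = floor(1.75) = 1
Counting from index 0 in the sorted data, the element at index 1 is 36.
Final answer: 36


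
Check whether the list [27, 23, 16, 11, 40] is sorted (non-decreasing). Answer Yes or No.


Check consecutive pairs:
  27 <= 23? False
  23 <= 16? False
  16 <= 11? False
  11 <= 40? True
3 consecutive pair(s) are out of order, so the list is not sorted.
Final answer: No


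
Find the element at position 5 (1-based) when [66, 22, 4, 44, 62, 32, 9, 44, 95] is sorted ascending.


Sort ascending: [4, 9, 22, 32, 44, 44, 62, 66, 95]
The 5th element (1-indexed) is at index 4.
Value = 44
Final answer: 44


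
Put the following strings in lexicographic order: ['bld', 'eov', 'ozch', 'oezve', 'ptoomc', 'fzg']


Compare strings character by character (the first differing letter decides):
  'bld' < 'eov' since 'b' < 'e' at position 1
  'eov' < 'fzg' since 'e' < 'f' at position 1
  'fzg' < 'oezve' since 'f' < 'o' at position 1
  'oezve' < 'ozch' since 'e' < 'z' at position 2
  'ozch' < 'ptoomc' since 'o' < 'p' at position 1
Chaining these comparisons gives the alphabetical order.
Final answer: ['bld', 'eov', 'fzg', 'oezve', 'ozch', 'ptoomc']


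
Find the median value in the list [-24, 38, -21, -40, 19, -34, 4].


First, sort the list: [-40, -34, -24, -21, 4, 19, 38]
The list has 7 elements (odd count).
The middle index is 3 (0-based), and the element there is -21.
Final answer: -21


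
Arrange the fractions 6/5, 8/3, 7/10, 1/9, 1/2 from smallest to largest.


Convert to decimal for comparison:
  6/5 = 1.2
  8/3 = 2.6667
  7/10 = 0.7
  1/9 = 0.1111
  1/2 = 0.5
Decimals in increasing order: 0.1111 < 0.5 < 0.7 < 1.2 < 2.6667
Writing each back as its fraction gives the sorted order.
Final answer: 1/9, 1/2, 7/10, 6/5, 8/3
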